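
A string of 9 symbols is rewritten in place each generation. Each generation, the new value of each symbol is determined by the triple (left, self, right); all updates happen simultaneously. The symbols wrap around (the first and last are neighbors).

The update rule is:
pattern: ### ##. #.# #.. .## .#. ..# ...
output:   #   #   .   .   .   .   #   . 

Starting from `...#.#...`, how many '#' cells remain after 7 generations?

1

..#......
.#.......
#........
........#
.......#.
......#..
.....#...
count of #: 1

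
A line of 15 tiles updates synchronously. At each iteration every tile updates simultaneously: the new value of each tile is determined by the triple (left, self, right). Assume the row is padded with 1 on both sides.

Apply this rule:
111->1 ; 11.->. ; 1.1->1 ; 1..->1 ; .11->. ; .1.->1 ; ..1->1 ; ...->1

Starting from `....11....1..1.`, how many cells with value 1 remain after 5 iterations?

1111..111111111
111.11.11111111
11.1..1.1111111
1.111111.111111
.1.1111.1.11111
count of 1: 11

11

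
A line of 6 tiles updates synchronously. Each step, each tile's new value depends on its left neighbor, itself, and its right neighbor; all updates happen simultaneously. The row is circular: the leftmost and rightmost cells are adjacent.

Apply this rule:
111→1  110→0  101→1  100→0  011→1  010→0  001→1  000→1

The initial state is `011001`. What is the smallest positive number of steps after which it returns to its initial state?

110010
100101
001011
010110
101100
011001

6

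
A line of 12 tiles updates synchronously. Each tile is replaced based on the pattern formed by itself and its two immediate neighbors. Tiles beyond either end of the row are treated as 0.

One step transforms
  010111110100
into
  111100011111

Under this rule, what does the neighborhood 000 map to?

At position 11 the neighborhood is 000; the next row has 1 there.

1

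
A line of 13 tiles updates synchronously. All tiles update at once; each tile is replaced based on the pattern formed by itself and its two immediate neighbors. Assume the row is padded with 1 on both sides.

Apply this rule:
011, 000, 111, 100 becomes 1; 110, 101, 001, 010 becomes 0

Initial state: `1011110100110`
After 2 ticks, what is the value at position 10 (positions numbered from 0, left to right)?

0011100010100
1011011000010
position 10 holds 0

0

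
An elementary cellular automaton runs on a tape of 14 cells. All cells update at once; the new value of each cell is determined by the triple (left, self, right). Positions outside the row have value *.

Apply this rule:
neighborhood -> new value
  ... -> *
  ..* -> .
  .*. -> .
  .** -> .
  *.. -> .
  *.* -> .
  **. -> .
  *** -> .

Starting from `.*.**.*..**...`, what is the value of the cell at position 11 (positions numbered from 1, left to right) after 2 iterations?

iteration 1: ............*.
iteration 2: .**********...
position 11 holds *

*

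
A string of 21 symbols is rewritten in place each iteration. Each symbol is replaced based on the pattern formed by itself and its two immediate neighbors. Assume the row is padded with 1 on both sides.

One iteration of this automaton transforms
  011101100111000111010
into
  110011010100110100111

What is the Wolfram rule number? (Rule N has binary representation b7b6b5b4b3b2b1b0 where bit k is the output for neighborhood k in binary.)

position 2: 111 → 0  (bit 7 = 0)
position 3: 110 → 0  (bit 6 = 0)
position 0: 101 → 1  (bit 5 = 1)
position 7: 100 → 1  (bit 4 = 1)
position 1: 011 → 1  (bit 3 = 1)
position 19: 010 → 1  (bit 2 = 1)
position 8: 001 → 0  (bit 1 = 0)
position 13: 000 → 1  (bit 0 = 1)
bits b7..b0 = 00111101 = 61

61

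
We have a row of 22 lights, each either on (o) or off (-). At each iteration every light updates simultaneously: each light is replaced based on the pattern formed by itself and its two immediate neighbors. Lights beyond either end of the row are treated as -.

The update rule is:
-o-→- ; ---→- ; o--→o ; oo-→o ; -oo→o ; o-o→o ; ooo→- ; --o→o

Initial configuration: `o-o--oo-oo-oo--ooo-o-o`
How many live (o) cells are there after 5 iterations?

iteration 1: -o-ooooooooooooo-oo-o-
iteration 2: o-oo-----------ooooo-o
iteration 3: -oooo---------oo---oo-
iteration 4: oo--oo-------oooo-oooo
iteration 5: ooooooo-----oo--ooo--o
count of o: 13

13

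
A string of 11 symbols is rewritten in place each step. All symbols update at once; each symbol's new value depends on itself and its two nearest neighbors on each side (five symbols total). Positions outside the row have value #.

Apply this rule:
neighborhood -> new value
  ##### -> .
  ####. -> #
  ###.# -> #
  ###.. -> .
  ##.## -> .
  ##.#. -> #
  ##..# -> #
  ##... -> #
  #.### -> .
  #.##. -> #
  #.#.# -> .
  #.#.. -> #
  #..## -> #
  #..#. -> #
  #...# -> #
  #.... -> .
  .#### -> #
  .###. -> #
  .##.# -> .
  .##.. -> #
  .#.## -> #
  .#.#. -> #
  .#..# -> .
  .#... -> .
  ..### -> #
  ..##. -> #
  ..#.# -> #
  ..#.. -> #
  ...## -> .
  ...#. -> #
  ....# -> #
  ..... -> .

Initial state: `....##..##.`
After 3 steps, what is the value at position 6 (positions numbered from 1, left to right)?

.

#.#.#####..
##.#.#.#.##
###.#.#.#.#
position 6 holds .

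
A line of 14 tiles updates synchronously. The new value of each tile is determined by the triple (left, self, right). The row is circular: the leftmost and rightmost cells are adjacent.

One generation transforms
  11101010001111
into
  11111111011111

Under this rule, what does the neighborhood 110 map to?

At position 2 the neighborhood is 110; the next row has 1 there.

1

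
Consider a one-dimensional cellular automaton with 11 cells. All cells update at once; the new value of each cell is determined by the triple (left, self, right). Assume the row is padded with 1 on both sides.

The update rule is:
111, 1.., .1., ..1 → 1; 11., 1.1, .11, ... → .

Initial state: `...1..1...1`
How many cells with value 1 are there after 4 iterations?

iteration 1: 1.111111.1.
iteration 2: ...1111..1.
iteration 3: 1.1.11.111.
iteration 4: ..1.....1..
count of 1: 2

2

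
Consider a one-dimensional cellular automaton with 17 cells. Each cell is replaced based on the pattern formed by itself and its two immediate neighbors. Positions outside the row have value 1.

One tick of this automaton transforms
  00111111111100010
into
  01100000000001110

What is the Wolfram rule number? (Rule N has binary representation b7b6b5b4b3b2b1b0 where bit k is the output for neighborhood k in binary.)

15

position 3: 111 → 0  (bit 7 = 0)
position 11: 110 → 0  (bit 6 = 0)
position 16: 101 → 0  (bit 5 = 0)
position 0: 100 → 0  (bit 4 = 0)
position 2: 011 → 1  (bit 3 = 1)
position 15: 010 → 1  (bit 2 = 1)
position 1: 001 → 1  (bit 1 = 1)
position 13: 000 → 1  (bit 0 = 1)
bits b7..b0 = 00001111 = 15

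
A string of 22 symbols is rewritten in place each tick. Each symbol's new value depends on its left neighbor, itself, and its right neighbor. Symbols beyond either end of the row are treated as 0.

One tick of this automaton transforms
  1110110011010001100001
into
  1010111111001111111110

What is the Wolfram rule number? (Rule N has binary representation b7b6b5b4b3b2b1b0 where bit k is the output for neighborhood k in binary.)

91

position 1: 111 → 0  (bit 7 = 0)
position 2: 110 → 1  (bit 6 = 1)
position 3: 101 → 0  (bit 5 = 0)
position 6: 100 → 1  (bit 4 = 1)
position 0: 011 → 1  (bit 3 = 1)
position 11: 010 → 0  (bit 2 = 0)
position 7: 001 → 1  (bit 1 = 1)
position 13: 000 → 1  (bit 0 = 1)
bits b7..b0 = 01011011 = 91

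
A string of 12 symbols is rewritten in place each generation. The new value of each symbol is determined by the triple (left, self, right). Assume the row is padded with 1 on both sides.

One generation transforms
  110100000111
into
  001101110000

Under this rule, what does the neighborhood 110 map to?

At position 1 the neighborhood is 110; the next row has 0 there.

0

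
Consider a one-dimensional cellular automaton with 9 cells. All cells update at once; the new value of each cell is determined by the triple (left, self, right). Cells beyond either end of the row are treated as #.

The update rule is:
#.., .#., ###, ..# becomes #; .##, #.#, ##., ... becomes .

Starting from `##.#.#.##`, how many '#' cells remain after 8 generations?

#..#.#..#
.###.###.
..#...#..
####.####
###...###
##.#.#.##  (repeats generation 0; period 6)
generation 8: .###.###.
count of #: 6

6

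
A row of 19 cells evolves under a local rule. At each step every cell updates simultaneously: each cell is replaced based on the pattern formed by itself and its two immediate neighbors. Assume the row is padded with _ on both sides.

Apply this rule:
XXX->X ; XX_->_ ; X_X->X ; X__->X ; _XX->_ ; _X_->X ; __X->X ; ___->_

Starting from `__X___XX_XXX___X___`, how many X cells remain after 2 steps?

14

_XXX_X__X_X_X_XXX__
X_X_XXXXXXXXXX_X_X_
count of X: 14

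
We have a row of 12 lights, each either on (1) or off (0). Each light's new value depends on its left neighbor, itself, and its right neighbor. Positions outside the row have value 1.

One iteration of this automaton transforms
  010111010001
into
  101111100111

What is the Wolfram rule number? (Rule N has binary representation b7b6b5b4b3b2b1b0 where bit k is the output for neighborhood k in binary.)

235

position 4: 111 → 1  (bit 7 = 1)
position 5: 110 → 1  (bit 6 = 1)
position 0: 101 → 1  (bit 5 = 1)
position 8: 100 → 0  (bit 4 = 0)
position 3: 011 → 1  (bit 3 = 1)
position 1: 010 → 0  (bit 2 = 0)
position 10: 001 → 1  (bit 1 = 1)
position 9: 000 → 1  (bit 0 = 1)
bits b7..b0 = 11101011 = 235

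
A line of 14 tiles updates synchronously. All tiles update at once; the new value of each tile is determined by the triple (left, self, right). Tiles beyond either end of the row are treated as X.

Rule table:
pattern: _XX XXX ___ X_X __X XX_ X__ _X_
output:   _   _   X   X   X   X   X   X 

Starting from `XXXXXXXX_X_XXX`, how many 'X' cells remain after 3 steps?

4

step 1: _______XXXX___
step 2: XXXXXXX___XXXX
step 3: ______XXXX____
count of X: 4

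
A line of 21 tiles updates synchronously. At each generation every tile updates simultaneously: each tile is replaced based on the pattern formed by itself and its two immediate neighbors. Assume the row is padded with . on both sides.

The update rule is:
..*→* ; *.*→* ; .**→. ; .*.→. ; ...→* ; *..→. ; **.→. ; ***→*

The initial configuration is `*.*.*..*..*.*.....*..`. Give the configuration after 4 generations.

*..*..*.*..*.*..**..*

generation 1: .*.*..*..*.*..****..*
generation 2: *.*..*..*.*..*.**..*.
generation 3: .*..*..*.*..*.*...*..
generation 4: *..*..*.*..*.*..**..*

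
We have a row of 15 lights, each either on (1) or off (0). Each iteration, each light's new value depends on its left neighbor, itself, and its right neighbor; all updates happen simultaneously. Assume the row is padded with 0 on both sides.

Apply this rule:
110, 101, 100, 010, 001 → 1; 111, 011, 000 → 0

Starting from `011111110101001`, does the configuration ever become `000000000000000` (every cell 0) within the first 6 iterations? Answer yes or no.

no

iteration 1: 100000011111111
iteration 2: 110000100000001
iteration 3: 011001110000011
iteration 4: 101110011000101
iteration 5: 110011101101111
iteration 6: 011100110110001
iteration 6 is 011100110110001, still not uniform 0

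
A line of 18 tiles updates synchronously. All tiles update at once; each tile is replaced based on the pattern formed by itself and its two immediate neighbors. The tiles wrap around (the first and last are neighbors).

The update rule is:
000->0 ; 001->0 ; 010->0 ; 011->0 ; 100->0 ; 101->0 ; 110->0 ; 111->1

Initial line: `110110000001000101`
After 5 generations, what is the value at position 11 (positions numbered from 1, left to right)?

0

100000000000000000
000000000000000000
000000000000000000  (fixed point — unchanged through generation 5)
position 11 holds 0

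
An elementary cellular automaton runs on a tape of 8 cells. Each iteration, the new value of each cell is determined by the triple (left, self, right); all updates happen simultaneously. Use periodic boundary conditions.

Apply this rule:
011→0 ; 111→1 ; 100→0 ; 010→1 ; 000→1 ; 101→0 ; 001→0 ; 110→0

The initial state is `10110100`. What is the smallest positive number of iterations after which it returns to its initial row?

2

10000100
10110100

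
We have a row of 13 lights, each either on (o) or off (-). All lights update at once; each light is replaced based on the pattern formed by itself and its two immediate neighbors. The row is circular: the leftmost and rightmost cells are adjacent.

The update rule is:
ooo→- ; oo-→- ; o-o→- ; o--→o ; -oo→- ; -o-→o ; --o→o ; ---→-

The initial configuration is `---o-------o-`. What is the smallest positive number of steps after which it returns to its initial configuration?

--ooo-----ooo
oo---o---o---
--o-ooo-ooo-o
ooo---------o
---o-------o-

5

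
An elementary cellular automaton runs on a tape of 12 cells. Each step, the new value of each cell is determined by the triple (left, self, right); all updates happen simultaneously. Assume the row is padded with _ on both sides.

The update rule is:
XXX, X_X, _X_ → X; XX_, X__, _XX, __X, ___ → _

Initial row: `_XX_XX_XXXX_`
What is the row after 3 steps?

___X________

___X__X_XX__
___X__XX____
___X________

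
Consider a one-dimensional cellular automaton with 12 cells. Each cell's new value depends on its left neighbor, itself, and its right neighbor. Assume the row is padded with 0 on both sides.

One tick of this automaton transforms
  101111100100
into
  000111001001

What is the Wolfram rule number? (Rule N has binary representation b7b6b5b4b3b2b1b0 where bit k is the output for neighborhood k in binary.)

131

position 3: 111 → 1  (bit 7 = 1)
position 6: 110 → 0  (bit 6 = 0)
position 1: 101 → 0  (bit 5 = 0)
position 7: 100 → 0  (bit 4 = 0)
position 2: 011 → 0  (bit 3 = 0)
position 0: 010 → 0  (bit 2 = 0)
position 8: 001 → 1  (bit 1 = 1)
position 11: 000 → 1  (bit 0 = 1)
bits b7..b0 = 10000011 = 131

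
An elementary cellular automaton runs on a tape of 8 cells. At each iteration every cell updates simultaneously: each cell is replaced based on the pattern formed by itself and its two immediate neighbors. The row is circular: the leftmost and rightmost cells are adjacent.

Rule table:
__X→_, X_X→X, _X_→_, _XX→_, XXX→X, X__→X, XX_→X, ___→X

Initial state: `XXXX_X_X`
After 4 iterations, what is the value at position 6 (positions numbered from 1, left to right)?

XXXXX_X_
_XXXXX_X
X_XXXXX_
_X_XXXXX
position 6 holds X

X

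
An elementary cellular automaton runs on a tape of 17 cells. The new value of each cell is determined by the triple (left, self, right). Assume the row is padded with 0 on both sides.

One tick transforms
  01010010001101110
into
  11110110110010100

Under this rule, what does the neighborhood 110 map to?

At position 11 the neighborhood is 110; the next row has 0 there.

0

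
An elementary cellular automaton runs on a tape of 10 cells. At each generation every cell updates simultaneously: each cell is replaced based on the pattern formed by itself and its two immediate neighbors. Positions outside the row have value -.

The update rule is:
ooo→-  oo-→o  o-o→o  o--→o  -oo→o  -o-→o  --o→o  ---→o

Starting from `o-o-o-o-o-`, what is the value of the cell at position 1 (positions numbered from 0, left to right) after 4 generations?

-

oooooooooo
o--------o
oooooooooo  (repeats generation 1; period 2)
generation 4: o--------o
position 1 holds -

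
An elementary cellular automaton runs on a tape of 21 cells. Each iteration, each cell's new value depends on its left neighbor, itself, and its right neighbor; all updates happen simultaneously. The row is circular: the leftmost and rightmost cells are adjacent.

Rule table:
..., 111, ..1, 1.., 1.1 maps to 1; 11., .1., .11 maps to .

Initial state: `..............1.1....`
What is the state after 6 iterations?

iteration 1: 11111111111111.1.1111
iteration 2: 1111111111111.1.1.111
iteration 3: 111111111111.1.1.1.11
iteration 4: 11111111111.1.1.1.1.1
iteration 5: 1111111111.1.1.1.1.1.
iteration 6: .11111111.1.1.1.1.1.1

.11111111.1.1.1.1.1.1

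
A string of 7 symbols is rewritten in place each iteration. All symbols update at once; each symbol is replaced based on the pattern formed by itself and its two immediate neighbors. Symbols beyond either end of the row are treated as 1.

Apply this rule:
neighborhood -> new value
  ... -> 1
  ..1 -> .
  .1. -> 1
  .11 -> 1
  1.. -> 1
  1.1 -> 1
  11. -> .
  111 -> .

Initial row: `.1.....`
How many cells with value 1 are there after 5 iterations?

5

111111.
......1
11111.1
.....11
1111.1.
count of 1: 5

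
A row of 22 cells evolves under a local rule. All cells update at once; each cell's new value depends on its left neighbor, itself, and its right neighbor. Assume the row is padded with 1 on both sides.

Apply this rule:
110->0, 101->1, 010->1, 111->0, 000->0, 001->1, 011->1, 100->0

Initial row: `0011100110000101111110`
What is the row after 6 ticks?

0110000110000000110110

0110001100001111000001
1100011000011000000011
0000110000110000000110
0001100001100000001101
0011000011000000011011
0110000110000000110110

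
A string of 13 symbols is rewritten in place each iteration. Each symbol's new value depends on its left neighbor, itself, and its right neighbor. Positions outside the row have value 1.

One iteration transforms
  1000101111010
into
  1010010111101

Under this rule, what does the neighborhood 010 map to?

0

At position 4 the neighborhood is 010; the next row has 0 there.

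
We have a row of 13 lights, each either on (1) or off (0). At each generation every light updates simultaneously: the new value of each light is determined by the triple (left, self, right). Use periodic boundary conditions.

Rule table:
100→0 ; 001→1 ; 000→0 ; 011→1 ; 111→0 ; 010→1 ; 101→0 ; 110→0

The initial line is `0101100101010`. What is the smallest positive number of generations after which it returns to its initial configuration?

1101001101010
1001011001010
1011010011010
1010010110010
1010110100110
1010100101100
1010101101001
0010101001011
0110101011010
1100101010010
1001101010110
1011001010100
1010011010101
0010110010101
0110100110101
0100101100101
0101101001101
0101001011001
0101011010011
0101010010110
1101010110100
1001010100101
0011010101101
0110010101001
0100110101011
0101100101010

26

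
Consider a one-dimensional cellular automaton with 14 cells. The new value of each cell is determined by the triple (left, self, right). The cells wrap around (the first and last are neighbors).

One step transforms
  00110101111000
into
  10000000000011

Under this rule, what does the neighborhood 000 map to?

At position 0 the neighborhood is 000; the next row has 1 there.

1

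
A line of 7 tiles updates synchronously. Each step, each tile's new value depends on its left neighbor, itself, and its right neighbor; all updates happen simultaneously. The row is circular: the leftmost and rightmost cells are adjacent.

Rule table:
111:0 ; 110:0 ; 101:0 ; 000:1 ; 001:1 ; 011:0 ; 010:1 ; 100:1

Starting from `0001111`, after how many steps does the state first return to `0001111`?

2

1110000
0001111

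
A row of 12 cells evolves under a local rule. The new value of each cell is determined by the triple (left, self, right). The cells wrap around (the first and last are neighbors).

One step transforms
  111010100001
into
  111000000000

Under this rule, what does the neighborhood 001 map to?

0

At position 10 the neighborhood is 001; the next row has 0 there.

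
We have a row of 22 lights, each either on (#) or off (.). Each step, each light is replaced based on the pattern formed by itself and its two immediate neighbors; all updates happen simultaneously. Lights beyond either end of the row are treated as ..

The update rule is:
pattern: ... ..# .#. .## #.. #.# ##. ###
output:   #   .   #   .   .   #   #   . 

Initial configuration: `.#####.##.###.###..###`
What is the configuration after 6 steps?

.....###.###.###..#..#

.....##.##..##..#....#
####..##.#...#..#.##.#
...#...###.#.#..##.###
##.#.#...#####...##..#
.#####.#.....#.#..#..#
.....###.###.###..#..#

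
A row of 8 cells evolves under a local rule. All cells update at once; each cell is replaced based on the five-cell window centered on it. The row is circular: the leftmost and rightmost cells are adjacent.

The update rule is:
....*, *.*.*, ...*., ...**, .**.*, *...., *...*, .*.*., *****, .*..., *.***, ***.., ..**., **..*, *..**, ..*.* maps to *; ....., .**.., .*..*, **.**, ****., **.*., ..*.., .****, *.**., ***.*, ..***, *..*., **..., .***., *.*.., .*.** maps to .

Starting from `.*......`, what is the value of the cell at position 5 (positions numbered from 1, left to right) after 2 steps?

step 1: *.**...*
step 2: *....***
position 5 holds .

.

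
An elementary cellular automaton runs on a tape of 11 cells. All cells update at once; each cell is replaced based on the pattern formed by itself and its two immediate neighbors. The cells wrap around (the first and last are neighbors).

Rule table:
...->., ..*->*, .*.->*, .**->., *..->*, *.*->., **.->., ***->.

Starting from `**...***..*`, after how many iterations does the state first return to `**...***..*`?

5

iteration 1: ..*.*...**.
iteration 2: .**.**.*..*
iteration 3: .......****
iteration 4: *.....*....
iteration 5: **...***..*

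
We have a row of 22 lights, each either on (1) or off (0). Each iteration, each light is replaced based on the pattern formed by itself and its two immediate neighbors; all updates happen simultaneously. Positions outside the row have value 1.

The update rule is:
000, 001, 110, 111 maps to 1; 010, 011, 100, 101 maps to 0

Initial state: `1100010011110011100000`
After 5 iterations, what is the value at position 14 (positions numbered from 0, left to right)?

1101100101110101101111
1100101000110000100111
1101000011010111001011
1100011101000011010001
1101101100011101000110
position 14 holds 0

0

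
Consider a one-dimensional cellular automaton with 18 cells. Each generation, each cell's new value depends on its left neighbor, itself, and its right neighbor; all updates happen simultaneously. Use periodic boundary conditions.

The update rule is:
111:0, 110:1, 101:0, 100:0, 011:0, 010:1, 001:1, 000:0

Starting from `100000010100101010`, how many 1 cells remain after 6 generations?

8

100000110101101010
100001010100101010
100011010101101010
100101010100101010
101101010101101010
100101010100101010
count of 1: 8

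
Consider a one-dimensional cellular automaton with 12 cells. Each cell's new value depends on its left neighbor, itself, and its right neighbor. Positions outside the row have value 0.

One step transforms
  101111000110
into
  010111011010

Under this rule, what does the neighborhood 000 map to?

1

At position 7 the neighborhood is 000; the next row has 1 there.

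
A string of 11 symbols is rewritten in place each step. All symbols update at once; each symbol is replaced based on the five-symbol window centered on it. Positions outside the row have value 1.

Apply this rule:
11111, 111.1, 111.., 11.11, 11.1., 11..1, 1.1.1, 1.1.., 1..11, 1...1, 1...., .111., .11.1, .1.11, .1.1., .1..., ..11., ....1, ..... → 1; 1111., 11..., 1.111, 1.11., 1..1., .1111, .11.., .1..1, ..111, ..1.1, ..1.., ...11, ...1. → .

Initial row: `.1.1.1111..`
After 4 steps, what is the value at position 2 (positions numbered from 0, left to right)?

.

11111...111
111.1.1...1
1.1111111..
11..111.111
position 2 holds .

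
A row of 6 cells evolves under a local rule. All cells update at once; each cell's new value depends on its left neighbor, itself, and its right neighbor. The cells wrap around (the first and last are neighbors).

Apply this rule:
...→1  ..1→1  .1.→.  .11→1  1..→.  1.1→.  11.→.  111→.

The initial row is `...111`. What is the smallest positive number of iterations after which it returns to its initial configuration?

3

.111..
11...1
...111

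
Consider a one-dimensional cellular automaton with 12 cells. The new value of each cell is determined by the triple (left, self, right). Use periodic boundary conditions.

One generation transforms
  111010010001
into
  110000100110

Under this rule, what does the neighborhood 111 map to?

1

At position 0 the neighborhood is 111; the next row has 1 there.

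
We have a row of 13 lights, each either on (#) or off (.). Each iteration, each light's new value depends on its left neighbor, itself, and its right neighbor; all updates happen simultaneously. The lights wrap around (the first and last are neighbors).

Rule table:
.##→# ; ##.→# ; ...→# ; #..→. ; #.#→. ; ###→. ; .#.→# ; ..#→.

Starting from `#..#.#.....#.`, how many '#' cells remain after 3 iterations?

6

iteration 1: #..#.#.###.#.
iteration 2: #..#.#.#.#.#.
iteration 3: #..#.#.#.#.#.
count of #: 6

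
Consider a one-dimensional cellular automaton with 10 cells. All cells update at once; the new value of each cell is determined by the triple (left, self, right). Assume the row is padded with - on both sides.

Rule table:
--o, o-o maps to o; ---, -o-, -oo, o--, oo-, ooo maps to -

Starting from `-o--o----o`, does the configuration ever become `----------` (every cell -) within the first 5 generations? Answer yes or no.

generation 1: o--o----o-
generation 2: --o----o--
generation 3: -o----o---
generation 4: o----o----
generation 5: ----o-----
generation 5 is ----o-----, still not uniform -

no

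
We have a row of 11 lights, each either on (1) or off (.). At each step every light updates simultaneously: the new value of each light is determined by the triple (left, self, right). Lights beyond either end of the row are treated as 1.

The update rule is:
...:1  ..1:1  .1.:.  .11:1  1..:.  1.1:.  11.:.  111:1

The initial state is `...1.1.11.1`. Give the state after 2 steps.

.1..111..11

.11....1..1
.1..111..11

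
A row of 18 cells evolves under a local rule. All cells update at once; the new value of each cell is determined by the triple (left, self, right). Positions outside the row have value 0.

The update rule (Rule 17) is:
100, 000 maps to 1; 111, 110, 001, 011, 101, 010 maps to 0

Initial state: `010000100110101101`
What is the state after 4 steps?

001110010000000000
100001001111111111
011100100000000000
000010011111111111

000010011111111111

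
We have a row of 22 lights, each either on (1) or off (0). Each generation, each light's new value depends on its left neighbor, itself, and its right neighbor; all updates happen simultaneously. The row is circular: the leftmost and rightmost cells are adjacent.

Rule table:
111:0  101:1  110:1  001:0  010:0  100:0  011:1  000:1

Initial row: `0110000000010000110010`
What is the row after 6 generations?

0110111111000110110000
0111100001010111110111
1100101100101100011101
0100011100011101010111
1001010101010110101101
1000101010101111011111

1000101010101111011111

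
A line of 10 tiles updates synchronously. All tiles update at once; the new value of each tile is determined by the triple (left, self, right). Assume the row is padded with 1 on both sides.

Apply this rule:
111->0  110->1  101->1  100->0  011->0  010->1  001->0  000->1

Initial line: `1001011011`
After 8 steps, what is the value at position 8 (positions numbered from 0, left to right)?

1001101100
1000110100
1010011100
1110000100
0010110100
0011011100
0001100100
0100100100
position 8 holds 0

0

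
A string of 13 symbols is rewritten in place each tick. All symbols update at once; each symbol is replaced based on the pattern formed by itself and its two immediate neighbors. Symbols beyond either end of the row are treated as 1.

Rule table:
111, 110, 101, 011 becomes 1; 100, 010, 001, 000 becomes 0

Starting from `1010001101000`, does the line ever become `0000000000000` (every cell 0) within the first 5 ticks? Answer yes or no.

1100001110000
1100001110000  (fixed point — unchanged through tick 5)
tick 5 is 1100001110000, still not uniform 0

no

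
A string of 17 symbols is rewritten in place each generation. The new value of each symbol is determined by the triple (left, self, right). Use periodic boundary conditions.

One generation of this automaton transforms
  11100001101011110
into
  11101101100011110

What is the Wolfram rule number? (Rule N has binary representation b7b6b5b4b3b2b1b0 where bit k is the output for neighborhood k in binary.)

201

position 1: 111 → 1  (bit 7 = 1)
position 2: 110 → 1  (bit 6 = 1)
position 9: 101 → 0  (bit 5 = 0)
position 3: 100 → 0  (bit 4 = 0)
position 0: 011 → 1  (bit 3 = 1)
position 10: 010 → 0  (bit 2 = 0)
position 6: 001 → 0  (bit 1 = 0)
position 4: 000 → 1  (bit 0 = 1)
bits b7..b0 = 11001001 = 201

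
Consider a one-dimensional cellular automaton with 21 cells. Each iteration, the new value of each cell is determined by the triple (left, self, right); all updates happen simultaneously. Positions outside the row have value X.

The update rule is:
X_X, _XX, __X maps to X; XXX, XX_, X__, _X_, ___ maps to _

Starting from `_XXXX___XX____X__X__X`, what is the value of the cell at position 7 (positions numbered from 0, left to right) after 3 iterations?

_

XX_____XX____X__X__XX
______XX____X__X__XX_
_____XX____X__X__XX_X
position 7 holds _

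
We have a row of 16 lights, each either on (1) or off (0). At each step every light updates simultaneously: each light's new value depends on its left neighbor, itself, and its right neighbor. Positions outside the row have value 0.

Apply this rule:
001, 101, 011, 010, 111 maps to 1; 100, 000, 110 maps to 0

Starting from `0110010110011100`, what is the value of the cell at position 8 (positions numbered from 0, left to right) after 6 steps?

1100111100111000
1001111001110000
1011110011100000
1111100111000000
1111001110000000
1110011100000000
position 8 holds 0

0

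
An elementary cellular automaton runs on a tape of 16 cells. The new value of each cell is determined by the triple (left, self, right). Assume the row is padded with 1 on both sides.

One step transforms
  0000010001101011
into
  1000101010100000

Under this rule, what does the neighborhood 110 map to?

At position 10 the neighborhood is 110; the next row has 1 there.

1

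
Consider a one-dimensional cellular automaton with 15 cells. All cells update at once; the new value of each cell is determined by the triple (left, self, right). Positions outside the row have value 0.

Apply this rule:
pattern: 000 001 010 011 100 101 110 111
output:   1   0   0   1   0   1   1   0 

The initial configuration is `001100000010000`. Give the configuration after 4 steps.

000100010010100

101101111000111
011111001010101
010001000101010
000100010010100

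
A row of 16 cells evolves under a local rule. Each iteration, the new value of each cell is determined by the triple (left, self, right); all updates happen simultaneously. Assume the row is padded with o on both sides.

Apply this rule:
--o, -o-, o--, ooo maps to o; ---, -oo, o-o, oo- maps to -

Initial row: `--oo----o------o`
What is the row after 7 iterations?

oo--o--ooo----o-
o-ooooo-o-o--oo-
---ooo--o-ooo---
o-o-o-ooo--o-o-o
--o-o--o-ooo-o--
ooo-oooo--o--ooo
oo---oo-ooooo-oo

oo---oo-ooooo-oo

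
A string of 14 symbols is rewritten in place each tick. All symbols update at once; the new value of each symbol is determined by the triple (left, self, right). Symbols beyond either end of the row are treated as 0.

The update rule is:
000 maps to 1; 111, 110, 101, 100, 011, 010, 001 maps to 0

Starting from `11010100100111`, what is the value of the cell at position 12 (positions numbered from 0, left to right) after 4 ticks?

1

00000000000000
11111111111111
00000000000000  (repeats tick 1; period 2)
tick 4: 11111111111111
position 12 holds 1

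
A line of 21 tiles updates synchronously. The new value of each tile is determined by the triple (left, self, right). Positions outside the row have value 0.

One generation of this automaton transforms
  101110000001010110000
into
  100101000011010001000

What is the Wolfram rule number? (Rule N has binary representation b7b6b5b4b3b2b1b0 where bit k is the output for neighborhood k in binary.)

position 3: 111 → 1  (bit 7 = 1)
position 4: 110 → 0  (bit 6 = 0)
position 1: 101 → 0  (bit 5 = 0)
position 5: 100 → 1  (bit 4 = 1)
position 2: 011 → 0  (bit 3 = 0)
position 0: 010 → 1  (bit 2 = 1)
position 10: 001 → 1  (bit 1 = 1)
position 6: 000 → 0  (bit 0 = 0)
bits b7..b0 = 10010110 = 150

150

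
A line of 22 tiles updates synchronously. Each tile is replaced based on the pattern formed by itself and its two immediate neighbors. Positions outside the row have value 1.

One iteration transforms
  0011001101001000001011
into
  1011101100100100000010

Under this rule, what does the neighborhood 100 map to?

At position 0 the neighborhood is 100; the next row has 1 there.

1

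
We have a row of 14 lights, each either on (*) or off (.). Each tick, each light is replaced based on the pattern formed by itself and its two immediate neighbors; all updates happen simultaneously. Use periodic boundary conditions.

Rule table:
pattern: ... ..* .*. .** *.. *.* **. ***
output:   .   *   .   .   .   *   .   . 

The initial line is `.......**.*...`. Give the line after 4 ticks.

...*..*.......

......*..*....
.....*..*.....
....*..*......
...*..*.......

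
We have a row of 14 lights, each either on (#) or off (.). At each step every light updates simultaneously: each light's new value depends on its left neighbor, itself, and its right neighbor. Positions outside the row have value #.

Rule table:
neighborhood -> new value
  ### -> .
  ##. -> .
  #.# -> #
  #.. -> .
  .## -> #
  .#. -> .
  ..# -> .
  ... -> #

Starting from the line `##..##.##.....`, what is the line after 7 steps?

....#..#..##.#

....#.##..###.
.##..##...#..#
##...#..#....#
...#......##.#
.#...####.#.##
#..#.#...#.##.
....#..#..##.#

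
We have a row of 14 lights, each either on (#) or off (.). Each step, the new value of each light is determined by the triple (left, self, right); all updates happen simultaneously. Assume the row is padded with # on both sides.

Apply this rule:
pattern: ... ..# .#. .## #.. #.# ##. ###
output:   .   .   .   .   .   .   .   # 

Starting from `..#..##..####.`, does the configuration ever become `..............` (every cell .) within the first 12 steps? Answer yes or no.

yes

..........##..
..............
all cells are . at step 2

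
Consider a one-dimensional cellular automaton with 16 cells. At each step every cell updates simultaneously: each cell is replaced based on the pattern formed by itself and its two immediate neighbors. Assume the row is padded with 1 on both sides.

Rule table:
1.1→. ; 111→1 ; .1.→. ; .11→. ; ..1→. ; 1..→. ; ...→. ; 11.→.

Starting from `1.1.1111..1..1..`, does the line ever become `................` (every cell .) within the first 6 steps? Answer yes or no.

.....11.........
................
all cells are . at step 2

yes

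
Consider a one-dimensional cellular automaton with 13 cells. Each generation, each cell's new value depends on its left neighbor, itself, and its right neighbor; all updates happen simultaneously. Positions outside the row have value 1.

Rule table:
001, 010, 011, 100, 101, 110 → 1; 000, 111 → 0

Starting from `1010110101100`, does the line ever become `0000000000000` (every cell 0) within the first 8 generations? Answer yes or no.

generation 1: 1111111111111
generation 2: 0000000000000
all cells are 0 at generation 2

yes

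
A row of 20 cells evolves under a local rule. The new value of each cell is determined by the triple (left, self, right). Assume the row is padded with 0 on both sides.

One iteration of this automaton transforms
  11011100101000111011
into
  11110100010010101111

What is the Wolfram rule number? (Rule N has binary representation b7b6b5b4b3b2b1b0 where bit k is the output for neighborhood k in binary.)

position 4: 111 → 0  (bit 7 = 0)
position 1: 110 → 1  (bit 6 = 1)
position 2: 101 → 1  (bit 5 = 1)
position 6: 100 → 0  (bit 4 = 0)
position 0: 011 → 1  (bit 3 = 1)
position 8: 010 → 0  (bit 2 = 0)
position 7: 001 → 0  (bit 1 = 0)
position 12: 000 → 1  (bit 0 = 1)
bits b7..b0 = 01101001 = 105

105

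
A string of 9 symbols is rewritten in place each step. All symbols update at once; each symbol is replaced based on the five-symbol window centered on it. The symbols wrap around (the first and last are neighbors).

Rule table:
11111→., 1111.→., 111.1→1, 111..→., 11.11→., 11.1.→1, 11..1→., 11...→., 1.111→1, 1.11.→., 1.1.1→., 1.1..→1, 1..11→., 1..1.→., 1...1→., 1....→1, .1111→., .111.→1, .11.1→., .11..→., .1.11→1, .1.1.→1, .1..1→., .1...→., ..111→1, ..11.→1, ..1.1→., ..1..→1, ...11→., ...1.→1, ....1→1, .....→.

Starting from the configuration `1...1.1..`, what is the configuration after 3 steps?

1..1.11..
1...1....
1..11.111

1..11.111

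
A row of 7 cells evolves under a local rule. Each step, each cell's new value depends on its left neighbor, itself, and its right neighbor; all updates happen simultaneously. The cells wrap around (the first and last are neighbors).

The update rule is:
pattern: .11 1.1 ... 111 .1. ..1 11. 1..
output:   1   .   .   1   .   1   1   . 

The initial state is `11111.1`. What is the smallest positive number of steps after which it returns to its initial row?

step 1: 11111.1

1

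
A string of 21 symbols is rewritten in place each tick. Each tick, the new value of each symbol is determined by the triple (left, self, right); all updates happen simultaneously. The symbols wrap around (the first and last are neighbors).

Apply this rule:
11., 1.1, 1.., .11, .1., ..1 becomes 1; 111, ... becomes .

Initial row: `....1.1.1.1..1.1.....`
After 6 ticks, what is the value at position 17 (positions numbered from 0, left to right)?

.

...11111111111111....
..11............11...
.1111..........1111..
11..11........11..11.
1111111......11111111
......11....11.......
position 17 holds .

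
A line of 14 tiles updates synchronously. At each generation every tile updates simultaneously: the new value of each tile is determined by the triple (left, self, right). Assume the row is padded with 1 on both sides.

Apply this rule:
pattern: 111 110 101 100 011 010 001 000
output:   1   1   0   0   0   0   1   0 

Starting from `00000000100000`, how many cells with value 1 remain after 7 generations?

4

generation 1: 00000001000001
generation 2: 00000010000010
generation 3: 00000100000100
generation 4: 00001000001001
generation 5: 00010000010010
generation 6: 00100000100100
generation 7: 01000001001001
count of 1: 4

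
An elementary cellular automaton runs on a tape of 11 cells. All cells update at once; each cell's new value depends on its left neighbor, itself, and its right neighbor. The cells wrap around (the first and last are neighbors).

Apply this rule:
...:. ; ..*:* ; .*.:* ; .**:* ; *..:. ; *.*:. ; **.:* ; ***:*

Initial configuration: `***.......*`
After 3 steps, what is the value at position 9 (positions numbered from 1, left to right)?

***......**
***.....***
***....****
position 9 holds *

*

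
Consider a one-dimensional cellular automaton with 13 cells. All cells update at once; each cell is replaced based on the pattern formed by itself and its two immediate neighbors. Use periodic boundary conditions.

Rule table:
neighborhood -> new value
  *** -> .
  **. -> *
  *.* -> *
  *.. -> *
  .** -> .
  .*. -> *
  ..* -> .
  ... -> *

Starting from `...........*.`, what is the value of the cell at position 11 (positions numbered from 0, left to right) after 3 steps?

*

step 1: **********.**
step 2: .........**..
step 3: ********..***
position 11 holds *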